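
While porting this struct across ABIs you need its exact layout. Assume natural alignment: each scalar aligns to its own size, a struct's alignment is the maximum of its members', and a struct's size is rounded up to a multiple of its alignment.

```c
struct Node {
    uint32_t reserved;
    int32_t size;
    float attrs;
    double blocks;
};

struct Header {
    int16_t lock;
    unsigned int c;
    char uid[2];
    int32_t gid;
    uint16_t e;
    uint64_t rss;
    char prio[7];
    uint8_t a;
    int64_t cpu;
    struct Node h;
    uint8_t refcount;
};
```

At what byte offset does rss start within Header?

Node: reserved at 0 (size 4, align 4) → ends 4; size at 4 (size 4, align 4) → ends 8; attrs at 8 (size 4, align 4) → ends 12; pad 4 to align 8 for blocks; blocks at 16 (size 8, align 8) → ends 24; total 24 bytes, alignment 8
lock at 0 (size 2, align 2) → ends 2
pad 2 to align 4 for c
c at 4 (size 4, align 4) → ends 8
uid at 8 (size 2, align 1) → ends 10
pad 2 to align 4 for gid
gid at 12 (size 4, align 4) → ends 16
e at 16 (size 2, align 2) → ends 18
pad 6 to align 8 for rss
rss at 24 (size 8, align 8) → ends 32

24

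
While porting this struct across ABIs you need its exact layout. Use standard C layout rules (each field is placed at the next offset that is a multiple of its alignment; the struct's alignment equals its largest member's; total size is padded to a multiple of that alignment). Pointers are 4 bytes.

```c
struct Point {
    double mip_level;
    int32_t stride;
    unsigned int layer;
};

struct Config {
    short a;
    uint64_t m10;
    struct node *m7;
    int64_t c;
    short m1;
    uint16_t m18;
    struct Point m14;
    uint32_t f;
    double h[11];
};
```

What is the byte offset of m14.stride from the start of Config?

Point: mip_level at 0 (size 8, align 8) → ends 8; stride at 8 (size 4, align 4) → ends 12; layer at 12 (size 4, align 4) → ends 16; total 16 bytes, alignment 8
a at 0 (size 2, align 2) → ends 2
pad 6 to align 8 for m10
m10 at 8 (size 8, align 8) → ends 16
m7 at 16 (size 4, align 4) → ends 20
pad 4 to align 8 for c
c at 24 (size 8, align 8) → ends 32
m1 at 32 (size 2, align 2) → ends 34
m18 at 34 (size 2, align 2) → ends 36
pad 4 to align 8 for m14
m14 at 40 (size 16, align 8) → ends 56
within Point: stride at 8
40 + 8 = 48

48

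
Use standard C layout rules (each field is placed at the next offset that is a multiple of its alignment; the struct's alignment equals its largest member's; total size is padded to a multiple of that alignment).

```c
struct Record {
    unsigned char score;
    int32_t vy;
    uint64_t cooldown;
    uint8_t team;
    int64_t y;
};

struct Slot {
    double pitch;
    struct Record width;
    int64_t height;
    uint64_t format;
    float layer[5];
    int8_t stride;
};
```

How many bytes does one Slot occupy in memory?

80

Record: score at 0 (size 1, align 1) → ends 1; pad 3 to align 4 for vy; vy at 4 (size 4, align 4) → ends 8; cooldown at 8 (size 8, align 8) → ends 16; team at 16 (size 1, align 1) → ends 17; pad 7 to align 8 for y; y at 24 (size 8, align 8) → ends 32; total 32 bytes, alignment 8
pitch at 0 (size 8, align 8) → ends 8
width at 8 (size 32, align 8) → ends 40
height at 40 (size 8, align 8) → ends 48
format at 48 (size 8, align 8) → ends 56
layer at 56 (size 20, align 4) → ends 76
stride at 76 (size 1, align 1) → ends 77
tail pad 3 to reach multiple of 8
total 80 bytes, alignment 8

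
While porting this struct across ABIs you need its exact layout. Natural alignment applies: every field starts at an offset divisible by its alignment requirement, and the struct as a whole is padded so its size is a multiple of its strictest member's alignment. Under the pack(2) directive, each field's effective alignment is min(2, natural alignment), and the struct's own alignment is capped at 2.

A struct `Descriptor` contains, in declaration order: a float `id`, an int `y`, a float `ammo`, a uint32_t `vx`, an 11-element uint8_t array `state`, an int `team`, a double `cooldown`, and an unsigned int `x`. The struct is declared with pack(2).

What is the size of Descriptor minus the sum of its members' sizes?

@0: id [4B, align 2] → 4
@4: y [4B, align 2] → 8
@8: ammo [4B, align 2] → 12
@12: vx [4B, align 2] → 16
@16: state [11B, align 1] → 27
+1 pad (align 2)
@28: team [4B, align 2] → 32
@32: cooldown [8B, align 2] → 40
@40: x [4B, align 2] → 44
size 44, align 2
data bytes 43, size 44 → padding 1

1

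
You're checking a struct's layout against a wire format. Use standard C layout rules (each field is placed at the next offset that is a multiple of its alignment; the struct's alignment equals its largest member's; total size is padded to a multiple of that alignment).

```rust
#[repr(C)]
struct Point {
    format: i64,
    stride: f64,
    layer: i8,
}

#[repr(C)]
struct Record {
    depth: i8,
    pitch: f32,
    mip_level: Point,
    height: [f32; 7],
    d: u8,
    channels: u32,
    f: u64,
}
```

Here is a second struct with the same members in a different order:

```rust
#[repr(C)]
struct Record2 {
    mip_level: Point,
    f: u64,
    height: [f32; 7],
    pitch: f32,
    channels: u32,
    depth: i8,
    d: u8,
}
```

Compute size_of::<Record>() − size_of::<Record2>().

8

Point: @0: format [8B, align 8] → 8; @8: stride [8B, align 8] → 16; @16: layer [1B, align 1] → 17; +7 tail pad (align 8); size 24, align 8
@0: depth [1B, align 1] → 1
+3 pad (align 4)
@4: pitch [4B, align 4] → 8
@8: mip_level [24B, align 8] → 32
@32: height [28B, align 4] → 60
@60: d [1B, align 1] → 61
+3 pad (align 4)
@64: channels [4B, align 4] → 68
+4 pad (align 8)
@72: f [8B, align 8] → 80
size 80, align 8
— Record2 —
@0: mip_level [24B, align 8] → 24
@24: f [8B, align 8] → 32
@32: height [28B, align 4] → 60
@60: pitch [4B, align 4] → 64
@64: channels [4B, align 4] → 68
@68: depth [1B, align 1] → 69
@69: d [1B, align 1] → 70
+2 tail pad (align 8)
size 72, align 8
80 − 72 = 8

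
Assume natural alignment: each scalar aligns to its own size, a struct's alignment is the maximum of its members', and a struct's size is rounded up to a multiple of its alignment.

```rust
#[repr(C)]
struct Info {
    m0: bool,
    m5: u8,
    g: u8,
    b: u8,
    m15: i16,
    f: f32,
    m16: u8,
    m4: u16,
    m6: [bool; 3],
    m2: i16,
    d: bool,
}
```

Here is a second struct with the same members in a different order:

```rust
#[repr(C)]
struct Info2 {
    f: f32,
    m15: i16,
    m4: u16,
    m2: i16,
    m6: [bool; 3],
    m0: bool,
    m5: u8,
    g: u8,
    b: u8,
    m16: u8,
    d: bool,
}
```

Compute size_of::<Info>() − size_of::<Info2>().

m0 at 0 (size 1, align 1) → ends 1
m5 at 1 (size 1, align 1) → ends 2
g at 2 (size 1, align 1) → ends 3
b at 3 (size 1, align 1) → ends 4
m15 at 4 (size 2, align 2) → ends 6
pad 2 to align 4 for f
f at 8 (size 4, align 4) → ends 12
m16 at 12 (size 1, align 1) → ends 13
pad 1 to align 2 for m4
m4 at 14 (size 2, align 2) → ends 16
m6 at 16 (size 3, align 1) → ends 19
pad 1 to align 2 for m2
m2 at 20 (size 2, align 2) → ends 22
d at 22 (size 1, align 1) → ends 23
tail pad 1 to reach multiple of 4
total 24 bytes, alignment 4
— Info2 —
f at 0 (size 4, align 4) → ends 4
m15 at 4 (size 2, align 2) → ends 6
m4 at 6 (size 2, align 2) → ends 8
m2 at 8 (size 2, align 2) → ends 10
m6 at 10 (size 3, align 1) → ends 13
m0 at 13 (size 1, align 1) → ends 14
m5 at 14 (size 1, align 1) → ends 15
g at 15 (size 1, align 1) → ends 16
b at 16 (size 1, align 1) → ends 17
m16 at 17 (size 1, align 1) → ends 18
d at 18 (size 1, align 1) → ends 19
tail pad 1 to reach multiple of 4
total 20 bytes, alignment 4
24 − 20 = 4

4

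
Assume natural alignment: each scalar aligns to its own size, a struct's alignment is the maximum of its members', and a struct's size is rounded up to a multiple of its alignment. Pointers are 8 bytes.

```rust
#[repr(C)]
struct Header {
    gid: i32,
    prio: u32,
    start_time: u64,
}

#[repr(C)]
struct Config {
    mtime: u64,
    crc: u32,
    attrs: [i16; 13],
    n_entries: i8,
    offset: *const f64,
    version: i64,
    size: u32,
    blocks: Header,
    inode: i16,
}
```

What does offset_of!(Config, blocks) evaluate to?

64

Header: @0: gid [4B, align 4] → 4; @4: prio [4B, align 4] → 8; @8: start_time [8B, align 8] → 16; size 16, align 8
@0: mtime [8B, align 8] → 8
@8: crc [4B, align 4] → 12
@12: attrs [26B, align 2] → 38
@38: n_entries [1B, align 1] → 39
+1 pad (align 8)
@40: offset [8B, align 8] → 48
@48: version [8B, align 8] → 56
@56: size [4B, align 4] → 60
+4 pad (align 8)
@64: blocks [16B, align 8] → 80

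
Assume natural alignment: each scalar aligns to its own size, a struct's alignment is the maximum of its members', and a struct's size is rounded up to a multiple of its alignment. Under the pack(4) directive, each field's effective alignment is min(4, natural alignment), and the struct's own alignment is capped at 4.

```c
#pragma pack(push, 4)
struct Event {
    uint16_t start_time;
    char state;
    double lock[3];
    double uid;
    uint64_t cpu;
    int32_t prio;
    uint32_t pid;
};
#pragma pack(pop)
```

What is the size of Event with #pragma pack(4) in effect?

start_time at 0 (size 2, align 2) → ends 2
state at 2 (size 1, align 1) → ends 3
pad 1 to align 4 for lock
lock at 4 (size 24, align 4) → ends 28
uid at 28 (size 8, align 4) → ends 36
cpu at 36 (size 8, align 4) → ends 44
prio at 44 (size 4, align 4) → ends 48
pid at 48 (size 4, align 4) → ends 52
total 52 bytes, alignment 4

52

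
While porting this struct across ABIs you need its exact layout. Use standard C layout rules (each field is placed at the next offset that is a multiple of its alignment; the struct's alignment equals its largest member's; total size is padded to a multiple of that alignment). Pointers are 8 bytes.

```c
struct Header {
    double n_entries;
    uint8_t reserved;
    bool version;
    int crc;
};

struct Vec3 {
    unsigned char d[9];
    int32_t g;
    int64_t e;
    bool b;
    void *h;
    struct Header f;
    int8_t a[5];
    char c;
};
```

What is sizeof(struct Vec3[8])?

Header: 0..8  n_entries  (8B, 8-aligned); 8..9  reserved  (1B, 1-aligned); 9..10  version  (1B, 1-aligned); 10..12  -- padding (2B); 12..16  crc  (4B, 4-aligned); sizeof = 16, alignof = 8
0..9  d  (9B, 1-aligned)
9..12  -- padding (3B)
12..16  g  (4B, 4-aligned)
16..24  e  (8B, 8-aligned)
24..25  b  (1B, 1-aligned)
25..32  -- padding (7B)
32..40  h  (8B, 8-aligned)
40..56  f  (16B, 8-aligned)
56..61  a  (5B, 1-aligned)
61..62  c  (1B, 1-aligned)
62..64  -- tail padding (2B)
sizeof = 64, alignof = 8
array of 8: 8 × 64 = 512

512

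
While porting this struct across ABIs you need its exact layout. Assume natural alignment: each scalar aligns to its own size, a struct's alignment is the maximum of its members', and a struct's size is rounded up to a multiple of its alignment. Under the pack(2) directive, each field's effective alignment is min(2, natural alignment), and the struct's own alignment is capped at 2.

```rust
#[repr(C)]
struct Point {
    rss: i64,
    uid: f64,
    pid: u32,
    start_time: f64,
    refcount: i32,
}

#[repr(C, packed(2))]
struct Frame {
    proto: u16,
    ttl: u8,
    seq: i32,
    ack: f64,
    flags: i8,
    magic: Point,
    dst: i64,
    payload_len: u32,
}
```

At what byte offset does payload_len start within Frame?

Point: rss at 0 (size 8, align 8) → ends 8; uid at 8 (size 8, align 8) → ends 16; pid at 16 (size 4, align 4) → ends 20; pad 4 to align 8 for start_time; start_time at 24 (size 8, align 8) → ends 32; refcount at 32 (size 4, align 4) → ends 36; tail pad 4 to reach multiple of 8; total 40 bytes, alignment 8
proto at 0 (size 2, align 2) → ends 2
ttl at 2 (size 1, align 1) → ends 3
pad 1 to align 2 for seq
seq at 4 (size 4, align 2) → ends 8
ack at 8 (size 8, align 2) → ends 16
flags at 16 (size 1, align 1) → ends 17
pad 1 to align 2 for magic
magic at 18 (size 40, align 2) → ends 58
dst at 58 (size 8, align 2) → ends 66
payload_len at 66 (size 4, align 2) → ends 70

66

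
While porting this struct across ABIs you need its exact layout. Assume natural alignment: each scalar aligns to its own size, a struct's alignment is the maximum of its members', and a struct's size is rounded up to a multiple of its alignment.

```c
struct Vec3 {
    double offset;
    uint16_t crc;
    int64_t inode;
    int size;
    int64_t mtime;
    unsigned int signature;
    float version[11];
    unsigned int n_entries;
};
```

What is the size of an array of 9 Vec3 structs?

864

0..8  offset  (8B, 8-aligned)
8..10  crc  (2B, 2-aligned)
10..16  -- padding (6B)
16..24  inode  (8B, 8-aligned)
24..28  size  (4B, 4-aligned)
28..32  -- padding (4B)
32..40  mtime  (8B, 8-aligned)
40..44  signature  (4B, 4-aligned)
44..88  version  (44B, 4-aligned)
88..92  n_entries  (4B, 4-aligned)
92..96  -- tail padding (4B)
sizeof = 96, alignof = 8
array of 9: 9 × 96 = 864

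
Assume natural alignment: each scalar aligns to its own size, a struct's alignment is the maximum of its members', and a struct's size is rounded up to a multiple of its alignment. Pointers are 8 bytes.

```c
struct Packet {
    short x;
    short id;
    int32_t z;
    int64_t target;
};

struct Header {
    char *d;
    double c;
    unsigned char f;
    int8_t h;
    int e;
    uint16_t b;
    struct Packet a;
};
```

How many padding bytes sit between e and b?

Packet: 0..2  x  (2B, 2-aligned); 2..4  id  (2B, 2-aligned); 4..8  z  (4B, 4-aligned); 8..16  target  (8B, 8-aligned); sizeof = 16, alignof = 8
0..8  d  (8B, 8-aligned)
8..16  c  (8B, 8-aligned)
16..17  f  (1B, 1-aligned)
17..18  h  (1B, 1-aligned)
18..20  -- padding (2B)
20..24  e  (4B, 4-aligned)
24..26  b  (2B, 2-aligned)

0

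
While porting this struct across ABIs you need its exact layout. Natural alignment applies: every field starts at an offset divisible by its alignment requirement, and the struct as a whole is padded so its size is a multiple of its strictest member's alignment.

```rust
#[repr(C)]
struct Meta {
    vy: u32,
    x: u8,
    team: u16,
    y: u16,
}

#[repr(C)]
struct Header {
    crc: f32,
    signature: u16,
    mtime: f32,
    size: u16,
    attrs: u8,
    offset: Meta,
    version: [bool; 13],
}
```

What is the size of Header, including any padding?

Meta: 0..4  vy  (4B, 4-aligned); 4..5  x  (1B, 1-aligned); 5..6  -- padding (1B); 6..8  team  (2B, 2-aligned); 8..10  y  (2B, 2-aligned); 10..12  -- tail padding (2B); sizeof = 12, alignof = 4
0..4  crc  (4B, 4-aligned)
4..6  signature  (2B, 2-aligned)
6..8  -- padding (2B)
8..12  mtime  (4B, 4-aligned)
12..14  size  (2B, 2-aligned)
14..15  attrs  (1B, 1-aligned)
15..16  -- padding (1B)
16..28  offset  (12B, 4-aligned)
28..41  version  (13B, 1-aligned)
41..44  -- tail padding (3B)
sizeof = 44, alignof = 4

44 bytes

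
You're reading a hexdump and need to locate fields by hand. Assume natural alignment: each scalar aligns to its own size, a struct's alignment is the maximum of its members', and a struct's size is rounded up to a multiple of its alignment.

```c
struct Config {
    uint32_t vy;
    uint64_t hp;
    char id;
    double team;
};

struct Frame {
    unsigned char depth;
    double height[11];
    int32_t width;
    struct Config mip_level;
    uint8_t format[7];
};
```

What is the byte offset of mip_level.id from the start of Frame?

Config: 0..4  vy  (4B, 4-aligned); 4..8  -- padding (4B); 8..16  hp  (8B, 8-aligned); 16..17  id  (1B, 1-aligned); 17..24  -- padding (7B); 24..32  team  (8B, 8-aligned); sizeof = 32, alignof = 8
0..1  depth  (1B, 1-aligned)
1..8  -- padding (7B)
8..96  height  (88B, 8-aligned)
96..100  width  (4B, 4-aligned)
100..104  -- padding (4B)
104..136  mip_level  (32B, 8-aligned)
within Config: id at 16
104 + 16 = 120

120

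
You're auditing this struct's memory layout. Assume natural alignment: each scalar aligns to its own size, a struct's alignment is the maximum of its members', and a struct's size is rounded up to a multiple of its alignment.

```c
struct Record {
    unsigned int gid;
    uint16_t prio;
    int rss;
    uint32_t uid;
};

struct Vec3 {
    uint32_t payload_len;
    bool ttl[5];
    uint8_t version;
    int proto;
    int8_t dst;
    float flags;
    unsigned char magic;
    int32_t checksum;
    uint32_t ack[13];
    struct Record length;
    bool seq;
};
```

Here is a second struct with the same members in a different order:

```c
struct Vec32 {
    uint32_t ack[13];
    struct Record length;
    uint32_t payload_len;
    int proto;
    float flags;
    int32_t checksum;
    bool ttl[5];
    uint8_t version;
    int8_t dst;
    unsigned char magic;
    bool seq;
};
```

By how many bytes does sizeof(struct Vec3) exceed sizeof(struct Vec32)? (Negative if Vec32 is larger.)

Record: 0..4  gid  (4B, 4-aligned); 4..6  prio  (2B, 2-aligned); 6..8  -- padding (2B); 8..12  rss  (4B, 4-aligned); 12..16  uid  (4B, 4-aligned); sizeof = 16, alignof = 4
0..4  payload_len  (4B, 4-aligned)
4..9  ttl  (5B, 1-aligned)
9..10  version  (1B, 1-aligned)
10..12  -- padding (2B)
12..16  proto  (4B, 4-aligned)
16..17  dst  (1B, 1-aligned)
17..20  -- padding (3B)
20..24  flags  (4B, 4-aligned)
24..25  magic  (1B, 1-aligned)
25..28  -- padding (3B)
28..32  checksum  (4B, 4-aligned)
32..84  ack  (52B, 4-aligned)
84..100  length  (16B, 4-aligned)
100..101  seq  (1B, 1-aligned)
101..104  -- tail padding (3B)
sizeof = 104, alignof = 4
— Vec32 —
0..52  ack  (52B, 4-aligned)
52..68  length  (16B, 4-aligned)
68..72  payload_len  (4B, 4-aligned)
72..76  proto  (4B, 4-aligned)
76..80  flags  (4B, 4-aligned)
80..84  checksum  (4B, 4-aligned)
84..89  ttl  (5B, 1-aligned)
89..90  version  (1B, 1-aligned)
90..91  dst  (1B, 1-aligned)
91..92  magic  (1B, 1-aligned)
92..93  seq  (1B, 1-aligned)
93..96  -- tail padding (3B)
sizeof = 96, alignof = 4
104 − 96 = 8

8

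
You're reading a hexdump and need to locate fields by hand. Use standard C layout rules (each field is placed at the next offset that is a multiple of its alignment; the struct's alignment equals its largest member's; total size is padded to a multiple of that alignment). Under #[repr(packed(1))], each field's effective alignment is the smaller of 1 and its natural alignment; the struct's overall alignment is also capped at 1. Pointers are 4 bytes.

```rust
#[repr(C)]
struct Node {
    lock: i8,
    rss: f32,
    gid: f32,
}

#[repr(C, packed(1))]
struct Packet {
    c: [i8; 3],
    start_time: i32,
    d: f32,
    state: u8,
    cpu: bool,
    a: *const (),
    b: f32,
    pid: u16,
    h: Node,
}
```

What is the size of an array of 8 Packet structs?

Node: 0..1  lock  (1B, 1-aligned); 1..4  -- padding (3B); 4..8  rss  (4B, 4-aligned); 8..12  gid  (4B, 4-aligned); sizeof = 12, alignof = 4
0..3  c  (3B, 1-aligned)
3..7  start_time  (4B, 1-aligned)
7..11  d  (4B, 1-aligned)
11..12  state  (1B, 1-aligned)
12..13  cpu  (1B, 1-aligned)
13..17  a  (4B, 1-aligned)
17..21  b  (4B, 1-aligned)
21..23  pid  (2B, 1-aligned)
23..35  h  (12B, 1-aligned)
sizeof = 35, alignof = 1
array of 8: 8 × 35 = 280

280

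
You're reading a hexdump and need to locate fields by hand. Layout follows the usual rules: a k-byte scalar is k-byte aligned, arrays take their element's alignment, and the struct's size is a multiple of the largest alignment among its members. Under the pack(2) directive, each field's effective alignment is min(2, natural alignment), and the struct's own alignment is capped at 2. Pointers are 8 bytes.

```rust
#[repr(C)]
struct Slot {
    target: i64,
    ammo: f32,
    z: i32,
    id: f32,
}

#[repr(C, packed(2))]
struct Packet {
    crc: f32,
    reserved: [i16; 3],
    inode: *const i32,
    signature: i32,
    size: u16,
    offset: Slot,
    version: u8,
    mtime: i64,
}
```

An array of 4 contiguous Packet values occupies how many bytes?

Slot: 0..8  target  (8B, 8-aligned); 8..12  ammo  (4B, 4-aligned); 12..16  z  (4B, 4-aligned); 16..20  id  (4B, 4-aligned); 20..24  -- tail padding (4B); sizeof = 24, alignof = 8
0..4  crc  (4B, 2-aligned)
4..10  reserved  (6B, 2-aligned)
10..18  inode  (8B, 2-aligned)
18..22  signature  (4B, 2-aligned)
22..24  size  (2B, 2-aligned)
24..48  offset  (24B, 2-aligned)
48..49  version  (1B, 1-aligned)
49..50  -- padding (1B)
50..58  mtime  (8B, 2-aligned)
sizeof = 58, alignof = 2
array of 4: 4 × 58 = 232

232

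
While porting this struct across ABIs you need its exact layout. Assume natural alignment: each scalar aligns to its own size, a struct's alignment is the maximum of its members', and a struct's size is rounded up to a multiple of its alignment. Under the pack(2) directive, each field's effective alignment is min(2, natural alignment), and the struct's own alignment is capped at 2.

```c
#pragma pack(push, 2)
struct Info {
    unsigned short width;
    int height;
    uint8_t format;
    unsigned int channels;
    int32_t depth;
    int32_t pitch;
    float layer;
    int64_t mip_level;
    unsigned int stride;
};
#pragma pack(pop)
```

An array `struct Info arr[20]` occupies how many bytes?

720

@0: width [2B, align 2] → 2
@2: height [4B, align 2] → 6
@6: format [1B, align 1] → 7
+1 pad (align 2)
@8: channels [4B, align 2] → 12
@12: depth [4B, align 2] → 16
@16: pitch [4B, align 2] → 20
@20: layer [4B, align 2] → 24
@24: mip_level [8B, align 2] → 32
@32: stride [4B, align 2] → 36
size 36, align 2
array of 20: 20 × 36 = 720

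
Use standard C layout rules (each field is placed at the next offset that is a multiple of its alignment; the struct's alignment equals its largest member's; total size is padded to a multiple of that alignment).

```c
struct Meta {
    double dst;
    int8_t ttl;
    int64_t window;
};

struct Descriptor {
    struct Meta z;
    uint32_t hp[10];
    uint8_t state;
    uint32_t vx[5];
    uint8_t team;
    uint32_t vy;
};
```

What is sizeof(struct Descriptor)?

Meta: dst at 0 (size 8, align 8) → ends 8; ttl at 8 (size 1, align 1) → ends 9; pad 7 to align 8 for window; window at 16 (size 8, align 8) → ends 24; total 24 bytes, alignment 8
z at 0 (size 24, align 8) → ends 24
hp at 24 (size 40, align 4) → ends 64
state at 64 (size 1, align 1) → ends 65
pad 3 to align 4 for vx
vx at 68 (size 20, align 4) → ends 88
team at 88 (size 1, align 1) → ends 89
pad 3 to align 4 for vy
vy at 92 (size 4, align 4) → ends 96
total 96 bytes, alignment 8

96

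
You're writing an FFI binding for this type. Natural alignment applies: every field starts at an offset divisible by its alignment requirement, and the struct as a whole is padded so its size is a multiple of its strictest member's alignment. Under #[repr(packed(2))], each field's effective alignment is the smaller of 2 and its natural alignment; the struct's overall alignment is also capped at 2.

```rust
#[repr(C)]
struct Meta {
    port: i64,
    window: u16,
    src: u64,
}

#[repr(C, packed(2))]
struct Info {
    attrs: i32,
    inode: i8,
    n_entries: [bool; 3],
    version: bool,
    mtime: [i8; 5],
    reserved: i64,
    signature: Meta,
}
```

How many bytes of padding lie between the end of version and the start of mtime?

0

Meta: 0..8  port  (8B, 8-aligned); 8..10  window  (2B, 2-aligned); 10..16  -- padding (6B); 16..24  src  (8B, 8-aligned); sizeof = 24, alignof = 8
0..4  attrs  (4B, 2-aligned)
4..5  inode  (1B, 1-aligned)
5..8  n_entries  (3B, 1-aligned)
8..9  version  (1B, 1-aligned)
9..14  mtime  (5B, 1-aligned)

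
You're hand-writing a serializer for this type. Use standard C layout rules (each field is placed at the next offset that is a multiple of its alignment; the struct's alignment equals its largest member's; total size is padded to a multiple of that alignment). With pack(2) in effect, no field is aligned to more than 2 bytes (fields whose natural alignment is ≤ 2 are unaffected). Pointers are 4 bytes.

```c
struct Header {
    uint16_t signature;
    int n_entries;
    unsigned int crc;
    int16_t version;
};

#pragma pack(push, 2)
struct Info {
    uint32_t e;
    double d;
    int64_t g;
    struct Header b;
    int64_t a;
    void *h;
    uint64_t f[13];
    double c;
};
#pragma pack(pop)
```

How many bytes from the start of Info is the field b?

Header: @0: signature [2B, align 2] → 2; +2 pad (align 4); @4: n_entries [4B, align 4] → 8; @8: crc [4B, align 4] → 12; @12: version [2B, align 2] → 14; +2 tail pad (align 4); size 16, align 4
@0: e [4B, align 2] → 4
@4: d [8B, align 2] → 12
@12: g [8B, align 2] → 20
@20: b [16B, align 2] → 36

20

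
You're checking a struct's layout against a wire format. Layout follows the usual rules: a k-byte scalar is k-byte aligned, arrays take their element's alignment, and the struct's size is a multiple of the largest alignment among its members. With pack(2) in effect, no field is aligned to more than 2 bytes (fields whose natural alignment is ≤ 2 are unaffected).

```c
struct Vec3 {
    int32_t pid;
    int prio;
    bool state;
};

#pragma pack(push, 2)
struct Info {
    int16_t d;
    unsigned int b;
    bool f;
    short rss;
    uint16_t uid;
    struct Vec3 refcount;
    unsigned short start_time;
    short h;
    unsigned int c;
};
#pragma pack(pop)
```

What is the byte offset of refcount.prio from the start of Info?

16

Vec3: 0..4  pid  (4B, 4-aligned); 4..8  prio  (4B, 4-aligned); 8..9  state  (1B, 1-aligned); 9..12  -- tail padding (3B); sizeof = 12, alignof = 4
0..2  d  (2B, 2-aligned)
2..6  b  (4B, 2-aligned)
6..7  f  (1B, 1-aligned)
7..8  -- padding (1B)
8..10  rss  (2B, 2-aligned)
10..12  uid  (2B, 2-aligned)
12..24  refcount  (12B, 2-aligned)
within Vec3: prio at 4
12 + 4 = 16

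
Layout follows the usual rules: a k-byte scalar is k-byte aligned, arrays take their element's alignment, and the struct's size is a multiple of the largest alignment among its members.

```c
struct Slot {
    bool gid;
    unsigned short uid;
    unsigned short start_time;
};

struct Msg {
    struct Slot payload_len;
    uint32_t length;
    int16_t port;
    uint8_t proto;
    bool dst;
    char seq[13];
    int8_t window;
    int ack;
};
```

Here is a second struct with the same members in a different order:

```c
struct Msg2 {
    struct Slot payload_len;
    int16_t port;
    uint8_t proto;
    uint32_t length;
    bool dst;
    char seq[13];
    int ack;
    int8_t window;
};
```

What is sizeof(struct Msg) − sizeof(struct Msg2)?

-4

Slot: @0: gid [1B, align 1] → 1; +1 pad (align 2); @2: uid [2B, align 2] → 4; @4: start_time [2B, align 2] → 6; size 6, align 2
@0: payload_len [6B, align 2] → 6
+2 pad (align 4)
@8: length [4B, align 4] → 12
@12: port [2B, align 2] → 14
@14: proto [1B, align 1] → 15
@15: dst [1B, align 1] → 16
@16: seq [13B, align 1] → 29
@29: window [1B, align 1] → 30
+2 pad (align 4)
@32: ack [4B, align 4] → 36
size 36, align 4
— Msg2 —
@0: payload_len [6B, align 2] → 6
@6: port [2B, align 2] → 8
@8: proto [1B, align 1] → 9
+3 pad (align 4)
@12: length [4B, align 4] → 16
@16: dst [1B, align 1] → 17
@17: seq [13B, align 1] → 30
+2 pad (align 4)
@32: ack [4B, align 4] → 36
@36: window [1B, align 1] → 37
+3 tail pad (align 4)
size 40, align 4
36 − 40 = -4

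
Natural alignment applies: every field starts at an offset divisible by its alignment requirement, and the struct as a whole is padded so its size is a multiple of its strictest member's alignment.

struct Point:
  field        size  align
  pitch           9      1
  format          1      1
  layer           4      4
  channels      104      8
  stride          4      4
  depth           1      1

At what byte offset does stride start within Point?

120

pitch at 0 (size 9, align 1) → ends 9
format at 9 (size 1, align 1) → ends 10
pad 2 to align 4 for layer
layer at 12 (size 4, align 4) → ends 16
channels at 16 (size 104, align 8) → ends 120
stride at 120 (size 4, align 4) → ends 124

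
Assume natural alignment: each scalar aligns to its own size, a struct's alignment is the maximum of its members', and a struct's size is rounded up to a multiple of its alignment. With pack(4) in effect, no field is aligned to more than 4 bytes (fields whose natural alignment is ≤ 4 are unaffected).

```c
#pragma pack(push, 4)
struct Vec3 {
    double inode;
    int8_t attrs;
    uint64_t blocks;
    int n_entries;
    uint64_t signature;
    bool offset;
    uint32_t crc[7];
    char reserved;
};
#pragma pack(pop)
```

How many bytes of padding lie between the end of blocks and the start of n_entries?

0..8  inode  (8B, 4-aligned)
8..9  attrs  (1B, 1-aligned)
9..12  -- padding (3B)
12..20  blocks  (8B, 4-aligned)
20..24  n_entries  (4B, 4-aligned)

0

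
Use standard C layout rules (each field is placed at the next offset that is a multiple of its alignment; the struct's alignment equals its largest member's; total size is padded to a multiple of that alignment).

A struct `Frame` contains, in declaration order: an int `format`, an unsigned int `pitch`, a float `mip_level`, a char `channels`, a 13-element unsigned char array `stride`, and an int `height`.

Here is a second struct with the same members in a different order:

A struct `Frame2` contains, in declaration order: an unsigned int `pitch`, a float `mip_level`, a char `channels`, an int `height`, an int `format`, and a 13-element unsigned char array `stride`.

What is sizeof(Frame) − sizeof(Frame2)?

-4

@0: format [4B, align 4] → 4
@4: pitch [4B, align 4] → 8
@8: mip_level [4B, align 4] → 12
@12: channels [1B, align 1] → 13
@13: stride [13B, align 1] → 26
+2 pad (align 4)
@28: height [4B, align 4] → 32
size 32, align 4
— Frame2 —
@0: pitch [4B, align 4] → 4
@4: mip_level [4B, align 4] → 8
@8: channels [1B, align 1] → 9
+3 pad (align 4)
@12: height [4B, align 4] → 16
@16: format [4B, align 4] → 20
@20: stride [13B, align 1] → 33
+3 tail pad (align 4)
size 36, align 4
32 − 36 = -4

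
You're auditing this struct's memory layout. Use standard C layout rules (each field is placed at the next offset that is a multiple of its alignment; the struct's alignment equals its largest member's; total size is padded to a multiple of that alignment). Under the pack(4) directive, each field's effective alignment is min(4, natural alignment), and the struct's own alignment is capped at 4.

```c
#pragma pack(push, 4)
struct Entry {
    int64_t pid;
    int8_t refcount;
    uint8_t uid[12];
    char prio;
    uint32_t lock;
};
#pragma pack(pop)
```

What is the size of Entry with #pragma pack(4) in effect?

0..8  pid  (8B, 4-aligned)
8..9  refcount  (1B, 1-aligned)
9..21  uid  (12B, 1-aligned)
21..22  prio  (1B, 1-aligned)
22..24  -- padding (2B)
24..28  lock  (4B, 4-aligned)
sizeof = 28, alignof = 4

28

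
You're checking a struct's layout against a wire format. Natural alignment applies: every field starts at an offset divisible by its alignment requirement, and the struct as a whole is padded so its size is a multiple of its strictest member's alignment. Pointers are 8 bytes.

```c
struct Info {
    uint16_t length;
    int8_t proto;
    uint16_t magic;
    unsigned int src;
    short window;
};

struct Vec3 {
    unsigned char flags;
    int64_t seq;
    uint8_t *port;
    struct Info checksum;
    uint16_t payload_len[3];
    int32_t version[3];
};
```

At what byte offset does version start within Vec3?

Info: 0..2  length  (2B, 2-aligned); 2..3  proto  (1B, 1-aligned); 3..4  -- padding (1B); 4..6  magic  (2B, 2-aligned); 6..8  -- padding (2B); 8..12  src  (4B, 4-aligned); 12..14  window  (2B, 2-aligned); 14..16  -- tail padding (2B); sizeof = 16, alignof = 4
0..1  flags  (1B, 1-aligned)
1..8  -- padding (7B)
8..16  seq  (8B, 8-aligned)
16..24  port  (8B, 8-aligned)
24..40  checksum  (16B, 4-aligned)
40..46  payload_len  (6B, 2-aligned)
46..48  -- padding (2B)
48..60  version  (12B, 4-aligned)

48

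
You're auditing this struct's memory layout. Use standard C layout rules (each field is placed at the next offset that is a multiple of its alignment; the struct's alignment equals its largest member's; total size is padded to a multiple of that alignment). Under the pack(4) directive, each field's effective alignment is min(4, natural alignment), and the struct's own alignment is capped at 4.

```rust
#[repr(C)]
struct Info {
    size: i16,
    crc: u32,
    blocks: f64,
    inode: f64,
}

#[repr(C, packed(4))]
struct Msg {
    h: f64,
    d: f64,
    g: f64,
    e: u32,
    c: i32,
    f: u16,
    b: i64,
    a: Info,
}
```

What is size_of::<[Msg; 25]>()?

Info: size at 0 (size 2, align 2) → ends 2; pad 2 to align 4 for crc; crc at 4 (size 4, align 4) → ends 8; blocks at 8 (size 8, align 8) → ends 16; inode at 16 (size 8, align 8) → ends 24; total 24 bytes, alignment 8
h at 0 (size 8, align 4) → ends 8
d at 8 (size 8, align 4) → ends 16
g at 16 (size 8, align 4) → ends 24
e at 24 (size 4, align 4) → ends 28
c at 28 (size 4, align 4) → ends 32
f at 32 (size 2, align 2) → ends 34
pad 2 to align 4 for b
b at 36 (size 8, align 4) → ends 44
a at 44 (size 24, align 4) → ends 68
total 68 bytes, alignment 4
array of 25: 25 × 68 = 1700

1700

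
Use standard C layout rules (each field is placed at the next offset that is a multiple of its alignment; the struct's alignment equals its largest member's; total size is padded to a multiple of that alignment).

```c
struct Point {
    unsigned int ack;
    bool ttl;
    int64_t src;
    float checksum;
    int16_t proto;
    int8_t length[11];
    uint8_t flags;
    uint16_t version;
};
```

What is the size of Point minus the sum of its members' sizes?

0..4  ack  (4B, 4-aligned)
4..5  ttl  (1B, 1-aligned)
5..8  -- padding (3B)
8..16  src  (8B, 8-aligned)
16..20  checksum  (4B, 4-aligned)
20..22  proto  (2B, 2-aligned)
22..33  length  (11B, 1-aligned)
33..34  flags  (1B, 1-aligned)
34..36  version  (2B, 2-aligned)
36..40  -- tail padding (4B)
sizeof = 40, alignof = 8
data bytes 33, size 40 → padding 7

7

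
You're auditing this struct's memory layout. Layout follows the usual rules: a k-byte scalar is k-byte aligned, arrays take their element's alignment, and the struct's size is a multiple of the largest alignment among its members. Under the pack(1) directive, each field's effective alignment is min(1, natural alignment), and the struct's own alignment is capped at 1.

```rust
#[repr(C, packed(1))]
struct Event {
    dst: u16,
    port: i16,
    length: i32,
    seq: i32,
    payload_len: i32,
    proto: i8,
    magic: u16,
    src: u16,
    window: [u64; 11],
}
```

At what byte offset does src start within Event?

19

0..2  dst  (2B, 1-aligned)
2..4  port  (2B, 1-aligned)
4..8  length  (4B, 1-aligned)
8..12  seq  (4B, 1-aligned)
12..16  payload_len  (4B, 1-aligned)
16..17  proto  (1B, 1-aligned)
17..19  magic  (2B, 1-aligned)
19..21  src  (2B, 1-aligned)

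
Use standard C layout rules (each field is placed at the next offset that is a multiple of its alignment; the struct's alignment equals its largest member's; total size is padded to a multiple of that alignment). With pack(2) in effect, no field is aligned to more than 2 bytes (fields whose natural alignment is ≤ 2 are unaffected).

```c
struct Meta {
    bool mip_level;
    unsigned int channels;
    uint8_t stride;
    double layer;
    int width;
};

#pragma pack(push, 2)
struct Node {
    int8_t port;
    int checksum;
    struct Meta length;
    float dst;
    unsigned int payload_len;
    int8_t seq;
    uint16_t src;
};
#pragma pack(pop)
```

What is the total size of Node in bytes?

Meta: mip_level at 0 (size 1, align 1) → ends 1; pad 3 to align 4 for channels; channels at 4 (size 4, align 4) → ends 8; stride at 8 (size 1, align 1) → ends 9; pad 7 to align 8 for layer; layer at 16 (size 8, align 8) → ends 24; width at 24 (size 4, align 4) → ends 28; tail pad 4 to reach multiple of 8; total 32 bytes, alignment 8
port at 0 (size 1, align 1) → ends 1
pad 1 to align 2 for checksum
checksum at 2 (size 4, align 2) → ends 6
length at 6 (size 32, align 2) → ends 38
dst at 38 (size 4, align 2) → ends 42
payload_len at 42 (size 4, align 2) → ends 46
seq at 46 (size 1, align 1) → ends 47
pad 1 to align 2 for src
src at 48 (size 2, align 2) → ends 50
total 50 bytes, alignment 2

50 bytes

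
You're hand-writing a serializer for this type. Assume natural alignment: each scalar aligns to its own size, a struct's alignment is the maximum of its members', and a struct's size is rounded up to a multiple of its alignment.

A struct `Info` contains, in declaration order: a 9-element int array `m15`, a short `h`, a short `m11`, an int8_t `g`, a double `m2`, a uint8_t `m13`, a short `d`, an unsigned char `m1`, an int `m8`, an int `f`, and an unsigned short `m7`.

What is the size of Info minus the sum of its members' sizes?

17

m15 at 0 (size 36, align 4) → ends 36
h at 36 (size 2, align 2) → ends 38
m11 at 38 (size 2, align 2) → ends 40
g at 40 (size 1, align 1) → ends 41
pad 7 to align 8 for m2
m2 at 48 (size 8, align 8) → ends 56
m13 at 56 (size 1, align 1) → ends 57
pad 1 to align 2 for d
d at 58 (size 2, align 2) → ends 60
m1 at 60 (size 1, align 1) → ends 61
pad 3 to align 4 for m8
m8 at 64 (size 4, align 4) → ends 68
f at 68 (size 4, align 4) → ends 72
m7 at 72 (size 2, align 2) → ends 74
tail pad 6 to reach multiple of 8
total 80 bytes, alignment 8
data bytes 63, size 80 → padding 17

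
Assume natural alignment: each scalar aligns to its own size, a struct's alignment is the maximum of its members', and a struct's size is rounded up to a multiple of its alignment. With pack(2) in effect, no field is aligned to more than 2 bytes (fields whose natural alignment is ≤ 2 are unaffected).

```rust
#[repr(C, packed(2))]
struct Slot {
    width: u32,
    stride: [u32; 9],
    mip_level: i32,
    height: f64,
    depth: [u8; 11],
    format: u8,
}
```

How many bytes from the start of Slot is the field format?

width at 0 (size 4, align 2) → ends 4
stride at 4 (size 36, align 2) → ends 40
mip_level at 40 (size 4, align 2) → ends 44
height at 44 (size 8, align 2) → ends 52
depth at 52 (size 11, align 1) → ends 63
format at 63 (size 1, align 1) → ends 64

63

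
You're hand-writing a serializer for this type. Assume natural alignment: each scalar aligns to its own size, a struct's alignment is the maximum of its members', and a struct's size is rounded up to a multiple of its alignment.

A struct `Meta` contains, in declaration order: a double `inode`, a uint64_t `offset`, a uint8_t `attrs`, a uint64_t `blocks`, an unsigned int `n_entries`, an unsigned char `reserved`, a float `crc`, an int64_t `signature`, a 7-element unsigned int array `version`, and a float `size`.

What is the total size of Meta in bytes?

@0: inode [8B, align 8] → 8
@8: offset [8B, align 8] → 16
@16: attrs [1B, align 1] → 17
+7 pad (align 8)
@24: blocks [8B, align 8] → 32
@32: n_entries [4B, align 4] → 36
@36: reserved [1B, align 1] → 37
+3 pad (align 4)
@40: crc [4B, align 4] → 44
+4 pad (align 8)
@48: signature [8B, align 8] → 56
@56: version [28B, align 4] → 84
@84: size [4B, align 4] → 88
size 88, align 8

88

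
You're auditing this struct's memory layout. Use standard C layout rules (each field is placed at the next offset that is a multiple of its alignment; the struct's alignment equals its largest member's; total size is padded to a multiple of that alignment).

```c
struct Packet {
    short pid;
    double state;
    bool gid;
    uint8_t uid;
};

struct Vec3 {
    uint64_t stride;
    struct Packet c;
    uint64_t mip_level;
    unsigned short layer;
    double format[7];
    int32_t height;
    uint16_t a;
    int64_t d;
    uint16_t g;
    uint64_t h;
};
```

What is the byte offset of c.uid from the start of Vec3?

Packet: pid at 0 (size 2, align 2) → ends 2; pad 6 to align 8 for state; state at 8 (size 8, align 8) → ends 16; gid at 16 (size 1, align 1) → ends 17; uid at 17 (size 1, align 1) → ends 18; tail pad 6 to reach multiple of 8; total 24 bytes, alignment 8
stride at 0 (size 8, align 8) → ends 8
c at 8 (size 24, align 8) → ends 32
within Packet: uid at 17
8 + 17 = 25

25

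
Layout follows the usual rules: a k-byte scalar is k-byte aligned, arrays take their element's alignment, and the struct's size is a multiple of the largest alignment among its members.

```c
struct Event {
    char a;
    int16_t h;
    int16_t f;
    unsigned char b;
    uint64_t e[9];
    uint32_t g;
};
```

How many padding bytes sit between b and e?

a at 0 (size 1, align 1) → ends 1
pad 1 to align 2 for h
h at 2 (size 2, align 2) → ends 4
f at 4 (size 2, align 2) → ends 6
b at 6 (size 1, align 1) → ends 7
pad 1 to align 8 for e
e at 8 (size 72, align 8) → ends 80

1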